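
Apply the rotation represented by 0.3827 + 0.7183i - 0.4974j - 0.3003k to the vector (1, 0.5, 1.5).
(-1.136, -1.427, -0.417)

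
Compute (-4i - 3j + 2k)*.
4i + 3j - 2k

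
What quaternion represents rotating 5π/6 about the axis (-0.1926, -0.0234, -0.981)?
0.2588 - 0.186i - 0.0226j - 0.9476k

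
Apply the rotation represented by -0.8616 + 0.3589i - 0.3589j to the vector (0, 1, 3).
(1.598, 2.598, 0.836)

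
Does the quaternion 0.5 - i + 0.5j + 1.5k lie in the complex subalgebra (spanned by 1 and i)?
No. The quaternion 0.5 - i + 0.5j + 1.5k has j-coefficient y = 0.5 and k-coefficient z = 1.5, not both zero, so it does not lie in the complex subalgebra spanned by 1 and i.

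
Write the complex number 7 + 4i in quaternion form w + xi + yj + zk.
7 + 4i + 0j + 0k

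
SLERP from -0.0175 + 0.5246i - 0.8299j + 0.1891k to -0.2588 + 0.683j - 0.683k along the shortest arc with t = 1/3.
0.0828 + 0.3722i - 0.8402j + 0.3855k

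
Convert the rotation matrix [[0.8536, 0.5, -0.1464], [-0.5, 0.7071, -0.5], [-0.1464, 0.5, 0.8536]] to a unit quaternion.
0.9239 + 0.2706i - 0.2706k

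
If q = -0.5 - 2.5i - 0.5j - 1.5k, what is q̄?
-0.5 + 2.5i + 0.5j + 1.5k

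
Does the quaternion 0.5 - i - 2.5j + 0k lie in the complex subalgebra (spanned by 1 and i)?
No. The quaternion 0.5 - i - 2.5j has j-coefficient y = -2.5 and k-coefficient z = 0, not both zero, so it does not lie in the complex subalgebra spanned by 1 and i.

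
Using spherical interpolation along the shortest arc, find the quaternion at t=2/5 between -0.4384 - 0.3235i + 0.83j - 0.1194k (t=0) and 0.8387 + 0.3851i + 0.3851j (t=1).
-0.7825 - 0.4515i + 0.4192j - 0.0901k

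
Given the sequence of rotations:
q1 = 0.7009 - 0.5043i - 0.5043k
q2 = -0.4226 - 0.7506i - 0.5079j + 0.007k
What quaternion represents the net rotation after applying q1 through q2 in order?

q2 · q1 = -0.6712 - 0.0568i - 0.738j - 0.0381k
-0.6712 - 0.0568i - 0.738j - 0.0381k


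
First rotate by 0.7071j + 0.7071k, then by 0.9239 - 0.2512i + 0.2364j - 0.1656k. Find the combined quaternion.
-0.0501 + 0.2843i + 0.8309j + 0.4757k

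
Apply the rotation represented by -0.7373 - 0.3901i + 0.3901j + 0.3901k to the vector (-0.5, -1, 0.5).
(-0.906, -0.087, -0.819)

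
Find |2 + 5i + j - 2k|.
√34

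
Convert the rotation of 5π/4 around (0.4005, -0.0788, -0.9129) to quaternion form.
-0.3827 + 0.37i - 0.0728j - 0.8434k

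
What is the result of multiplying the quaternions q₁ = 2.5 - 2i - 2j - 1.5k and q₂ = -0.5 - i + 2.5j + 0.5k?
2.5 + 1.25i + 9.75j - 5k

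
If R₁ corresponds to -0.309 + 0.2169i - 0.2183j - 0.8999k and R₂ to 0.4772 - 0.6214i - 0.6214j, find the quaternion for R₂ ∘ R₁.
-0.1483 + 0.8547i - 0.4714j - 0.159k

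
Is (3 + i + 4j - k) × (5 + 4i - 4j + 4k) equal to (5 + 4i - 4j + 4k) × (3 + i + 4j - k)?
No: pq = 31 + 29i - 13k ≠ 31 + 5i + 16j + 27k = qp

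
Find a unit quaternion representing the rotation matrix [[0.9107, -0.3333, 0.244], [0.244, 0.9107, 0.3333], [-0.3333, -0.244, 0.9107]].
0.9659 - 0.1494i + 0.1494j + 0.1494k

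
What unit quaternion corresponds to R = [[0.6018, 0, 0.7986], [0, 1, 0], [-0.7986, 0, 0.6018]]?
0.8949 + 0.4462j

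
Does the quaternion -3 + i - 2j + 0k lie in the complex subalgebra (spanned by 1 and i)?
No. The quaternion -3 + i - 2j has j-coefficient y = -2 and k-coefficient z = 0, not both zero, so it does not lie in the complex subalgebra spanned by 1 and i.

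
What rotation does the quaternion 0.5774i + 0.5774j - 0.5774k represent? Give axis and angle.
axis = (√3/3, √3/3, -√3/3), θ = π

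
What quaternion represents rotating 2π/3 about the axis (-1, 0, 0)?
0.5 - 0.866i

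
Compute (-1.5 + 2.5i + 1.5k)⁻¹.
-0.1395 - 0.2326i - 0.1395k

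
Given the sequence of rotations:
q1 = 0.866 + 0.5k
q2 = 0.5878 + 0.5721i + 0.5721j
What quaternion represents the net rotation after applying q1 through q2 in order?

q2 · q1 = 0.509 + 0.7815i + 0.2094j + 0.2939k
0.509 + 0.7815i + 0.2094j + 0.2939k


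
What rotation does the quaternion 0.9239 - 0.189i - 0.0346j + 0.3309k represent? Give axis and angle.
axis = (-0.4939, -0.0904, 0.8648), θ = π/4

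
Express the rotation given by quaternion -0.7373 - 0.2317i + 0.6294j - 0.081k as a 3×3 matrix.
[[0.1946, -0.4111, -0.8906], [-0.1722, 0.8795, -0.4436], [0.9656, 0.2397, 0.1003]]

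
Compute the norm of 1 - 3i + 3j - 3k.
√28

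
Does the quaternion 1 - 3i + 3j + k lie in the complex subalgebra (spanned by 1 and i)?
No. The quaternion 1 - 3i + 3j + k has j-coefficient y = 3 and k-coefficient z = 1, not both zero, so it does not lie in the complex subalgebra spanned by 1 and i.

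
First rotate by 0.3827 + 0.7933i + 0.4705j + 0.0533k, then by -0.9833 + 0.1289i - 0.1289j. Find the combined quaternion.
-0.4179 - 0.7376i - 0.5188j + 0.1105k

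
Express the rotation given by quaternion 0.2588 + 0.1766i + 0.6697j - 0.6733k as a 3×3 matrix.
[[-0.8037, 0.585, 0.1088], [-0.112, 0.031, -0.9932], [-0.5844, -0.8104, 0.0406]]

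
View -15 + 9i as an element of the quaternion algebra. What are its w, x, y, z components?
-15 + 9i + 0j + 0k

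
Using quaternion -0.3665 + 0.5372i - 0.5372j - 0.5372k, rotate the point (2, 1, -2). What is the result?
(-0.913, -2.463, -1.45)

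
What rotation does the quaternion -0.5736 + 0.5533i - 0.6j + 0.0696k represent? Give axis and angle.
axis = (0.6755, -0.7325, 0.085), θ = 250°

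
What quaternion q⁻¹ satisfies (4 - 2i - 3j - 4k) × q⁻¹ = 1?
0.0889 + 0.0444i + 0.0667j + 0.0889k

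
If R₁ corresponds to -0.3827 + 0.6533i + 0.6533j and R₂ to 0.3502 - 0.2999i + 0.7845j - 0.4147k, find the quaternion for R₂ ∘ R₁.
-0.4506 + 0.6145i - 0.3424j - 0.5497k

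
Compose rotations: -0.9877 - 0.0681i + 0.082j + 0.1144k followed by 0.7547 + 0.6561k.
-0.8205 - 0.1052i + 0.0172j - 0.5617k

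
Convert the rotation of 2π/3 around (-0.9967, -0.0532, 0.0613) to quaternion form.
0.5 - 0.8632i - 0.0461j + 0.0531k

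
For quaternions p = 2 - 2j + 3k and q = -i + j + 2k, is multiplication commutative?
No: pq = -4 - 9i - j + 2k ≠ -4 + 5i + 5j + 6k = qp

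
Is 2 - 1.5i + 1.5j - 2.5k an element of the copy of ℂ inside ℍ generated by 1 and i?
No. The quaternion 2 - 1.5i + 1.5j - 2.5k has j-coefficient y = 1.5 and k-coefficient z = -2.5, not both zero, so it does not lie in the complex subalgebra spanned by 1 and i.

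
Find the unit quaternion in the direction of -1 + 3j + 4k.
-0.1961 + 0.5883j + 0.7845k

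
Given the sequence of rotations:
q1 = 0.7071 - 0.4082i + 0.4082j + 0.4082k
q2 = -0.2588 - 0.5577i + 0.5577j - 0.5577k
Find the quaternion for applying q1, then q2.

q2 · q1 = -0.4107 + 0.1666i + 0.744j - 0.5k
-0.4107 + 0.1666i + 0.744j - 0.5k


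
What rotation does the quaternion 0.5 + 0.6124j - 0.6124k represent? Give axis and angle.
axis = (0, √2/2, -√2/2), θ = 2π/3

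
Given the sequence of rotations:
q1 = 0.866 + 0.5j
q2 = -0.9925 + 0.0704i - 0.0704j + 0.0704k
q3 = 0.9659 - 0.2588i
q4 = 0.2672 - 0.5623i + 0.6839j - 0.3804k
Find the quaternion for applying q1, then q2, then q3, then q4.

q2 · q1 = -0.8243 + 0.0258i - 0.5572j + 0.0962k
q3 · q2 · q1 = -0.7895 + 0.2382i - 0.5133j + 0.2371k
q4 · q3 · q2 · q1 = 0.3642 + 0.4745i - 0.6344j + 0.4894k
0.3642 + 0.4745i - 0.6344j + 0.4894k


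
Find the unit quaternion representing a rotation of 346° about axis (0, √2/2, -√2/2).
-0.9925 + 0.0862j - 0.0862k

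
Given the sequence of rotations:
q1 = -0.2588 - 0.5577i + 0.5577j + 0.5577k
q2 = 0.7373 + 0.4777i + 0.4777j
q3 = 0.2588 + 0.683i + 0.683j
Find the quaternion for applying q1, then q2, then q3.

q2 · q1 = -0.1908 - 0.2684i + 0.0212j + 0.944k
q3 · q2 · q1 = 0.1195 + 0.445i - 0.7696j + 0.4421k
0.1195 + 0.445i - 0.7696j + 0.4421k


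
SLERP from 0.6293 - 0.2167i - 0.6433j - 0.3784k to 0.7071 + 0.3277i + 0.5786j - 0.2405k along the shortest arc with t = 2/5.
0.8856 + 0.0148i - 0.1769j - 0.4292k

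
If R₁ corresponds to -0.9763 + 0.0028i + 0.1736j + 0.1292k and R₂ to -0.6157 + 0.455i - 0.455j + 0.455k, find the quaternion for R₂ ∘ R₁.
0.62 - 0.5837i + 0.2798j - 0.4435k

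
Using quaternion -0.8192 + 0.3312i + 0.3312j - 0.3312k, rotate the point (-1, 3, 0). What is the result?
(-1.531, 0.922, -2.609)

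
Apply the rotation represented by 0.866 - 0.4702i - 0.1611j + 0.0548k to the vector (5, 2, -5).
(6.476, -1.648, -3.056)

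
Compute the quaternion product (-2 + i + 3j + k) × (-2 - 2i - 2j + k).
11 + 7i - 5j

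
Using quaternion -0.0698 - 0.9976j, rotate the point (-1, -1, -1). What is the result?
(0.851, -1, 1.13)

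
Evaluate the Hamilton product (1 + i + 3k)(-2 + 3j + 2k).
-8 - 11i + j - k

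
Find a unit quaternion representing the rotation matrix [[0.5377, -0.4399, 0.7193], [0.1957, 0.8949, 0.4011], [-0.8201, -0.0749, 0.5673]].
0.866 - 0.1374i + 0.4444j + 0.1835k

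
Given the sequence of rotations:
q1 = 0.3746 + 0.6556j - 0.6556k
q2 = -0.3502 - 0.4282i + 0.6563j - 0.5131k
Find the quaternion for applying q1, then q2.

q2 · q1 = -0.8978 - 0.2543i - 0.2645j - 0.2433k
-0.8978 - 0.2543i - 0.2645j - 0.2433k


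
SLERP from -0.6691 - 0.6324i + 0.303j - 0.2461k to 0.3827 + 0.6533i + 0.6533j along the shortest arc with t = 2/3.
-0.5534 - 0.741i - 0.3674j - 0.0983k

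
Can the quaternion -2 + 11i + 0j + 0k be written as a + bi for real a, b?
Yes. The quaternion -2 + 11i has j- and k-coefficients y = z = 0, so it lies in the complex subalgebra spanned by 1 and i.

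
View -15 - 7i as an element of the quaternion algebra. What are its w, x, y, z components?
-15 - 7i + 0j + 0k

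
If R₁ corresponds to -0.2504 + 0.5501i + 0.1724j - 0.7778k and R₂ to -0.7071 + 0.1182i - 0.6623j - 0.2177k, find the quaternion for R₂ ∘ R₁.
0.0569 + 0.1341i + 0.0161j + 0.9892k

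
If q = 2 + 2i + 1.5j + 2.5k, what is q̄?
2 - 2i - 1.5j - 2.5k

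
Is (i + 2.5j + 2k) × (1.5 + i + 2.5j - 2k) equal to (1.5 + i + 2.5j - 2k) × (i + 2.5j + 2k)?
No: pq = -3.25 - 8.5i + 7.75j + 3k ≠ -3.25 + 11.5i - 0.25j + 3k = qp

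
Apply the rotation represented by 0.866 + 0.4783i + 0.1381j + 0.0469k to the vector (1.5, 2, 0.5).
(1.68, 0.988, 1.643)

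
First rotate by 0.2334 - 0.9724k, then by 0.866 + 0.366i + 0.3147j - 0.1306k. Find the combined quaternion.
0.0751 - 0.2206i + 0.4293j - 0.8726k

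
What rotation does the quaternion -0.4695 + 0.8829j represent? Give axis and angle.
axis = (0, 1, 0), θ = 236°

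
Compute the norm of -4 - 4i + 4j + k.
7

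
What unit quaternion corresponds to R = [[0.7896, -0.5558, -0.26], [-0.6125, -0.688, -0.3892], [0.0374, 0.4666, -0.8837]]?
0.2334 + 0.9167i - 0.3186j - 0.0607k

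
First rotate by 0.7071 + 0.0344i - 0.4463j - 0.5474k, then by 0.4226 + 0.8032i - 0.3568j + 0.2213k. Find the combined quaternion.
0.2331 + 0.8766i + 0.0064j - 0.421k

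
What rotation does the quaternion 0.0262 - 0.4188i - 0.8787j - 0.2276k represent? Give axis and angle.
axis = (-0.4189, -0.879, -0.2277), θ = 177°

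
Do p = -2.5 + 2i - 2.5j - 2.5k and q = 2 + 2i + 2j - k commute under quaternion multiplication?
No: pq = -6.5 + 6.5i - 13j + 6.5k ≠ -6.5 - 8.5i - 7j - 11.5k = qp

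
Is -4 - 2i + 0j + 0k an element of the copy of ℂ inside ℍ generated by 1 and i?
Yes. The quaternion -4 - 2i has j- and k-coefficients y = z = 0, so it lies in the complex subalgebra spanned by 1 and i.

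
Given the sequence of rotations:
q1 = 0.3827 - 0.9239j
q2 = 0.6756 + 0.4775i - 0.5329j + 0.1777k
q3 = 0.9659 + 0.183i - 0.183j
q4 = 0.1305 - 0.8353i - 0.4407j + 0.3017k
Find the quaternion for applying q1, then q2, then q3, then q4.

q2 · q1 = -0.2338 + 0.3469i - 0.8281j - 0.3732k
q3 · q2 · q1 = -0.4409 + 0.3606i - 0.6888j - 0.4485k
q4 · q3 · q2 · q1 = 0.0754 + 0.8208i - 0.1614j + 0.5427k
0.0754 + 0.8208i - 0.1614j + 0.5427k


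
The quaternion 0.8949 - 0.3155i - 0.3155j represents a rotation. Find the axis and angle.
axis = (-√2/2, -√2/2, 0), θ = 53°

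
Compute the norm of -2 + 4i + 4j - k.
√37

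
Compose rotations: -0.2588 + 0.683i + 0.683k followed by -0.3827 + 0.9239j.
0.099 + 0.3696i - 0.2391j - 0.8924k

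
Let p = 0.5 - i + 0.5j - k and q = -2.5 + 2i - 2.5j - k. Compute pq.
1 + 0.5i - 5.5j + 3.5k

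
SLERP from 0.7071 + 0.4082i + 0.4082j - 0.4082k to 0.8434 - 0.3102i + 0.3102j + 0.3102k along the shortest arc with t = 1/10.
0.7655 + 0.3444i + 0.4203j - 0.3444k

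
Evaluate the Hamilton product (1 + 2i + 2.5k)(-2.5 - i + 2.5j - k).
2 - 12.25i + 2j - 2.25k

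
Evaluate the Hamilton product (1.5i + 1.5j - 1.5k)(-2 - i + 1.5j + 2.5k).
3 + 3i - 5.25j + 6.75k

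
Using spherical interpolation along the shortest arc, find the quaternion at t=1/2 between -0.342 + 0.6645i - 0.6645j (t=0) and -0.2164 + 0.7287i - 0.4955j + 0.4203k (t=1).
-0.2874 + 0.7171i - 0.597j + 0.2163k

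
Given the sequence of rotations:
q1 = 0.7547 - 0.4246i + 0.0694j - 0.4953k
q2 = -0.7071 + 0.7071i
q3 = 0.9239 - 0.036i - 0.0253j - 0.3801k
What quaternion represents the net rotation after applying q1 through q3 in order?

q2 · q1 = -0.2334 + 0.8339i + 0.3012j + 0.3993k
q3 · q2 · q1 = -0.0262 + 0.8832i - 0.0184j + 0.4679k
-0.0262 + 0.8832i - 0.0184j + 0.4679k


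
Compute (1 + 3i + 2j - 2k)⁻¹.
0.0556 - 0.1667i - 0.1111j + 0.1111k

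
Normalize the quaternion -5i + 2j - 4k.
-0.7454i + 0.2981j - 0.5963k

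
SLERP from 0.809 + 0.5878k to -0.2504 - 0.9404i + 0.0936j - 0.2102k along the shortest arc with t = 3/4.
0.4729 + 0.7968i - 0.0793j + 0.3676k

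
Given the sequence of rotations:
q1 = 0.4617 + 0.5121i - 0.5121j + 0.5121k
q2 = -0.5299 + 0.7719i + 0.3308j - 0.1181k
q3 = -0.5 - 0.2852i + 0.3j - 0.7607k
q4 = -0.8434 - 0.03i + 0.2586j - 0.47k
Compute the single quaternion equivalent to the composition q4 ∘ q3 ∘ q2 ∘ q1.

q2 · q1 = -0.4101 + 0.1939i - 0.0317j - 0.8906k
q3 · q2 · q1 = -0.4076 - 0.2713i - 0.5087j + 0.7081k
q4 · q3 · q2 · q1 = 0.8 + 0.1851i + 0.4724j - 0.3202k
0.8 + 0.1851i + 0.4724j - 0.3202k


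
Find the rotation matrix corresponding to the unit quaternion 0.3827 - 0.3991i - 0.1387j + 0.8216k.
[[-0.3885, -0.5181, -0.762], [0.7396, -0.6686, 0.0776], [-0.5496, -0.5334, 0.643]]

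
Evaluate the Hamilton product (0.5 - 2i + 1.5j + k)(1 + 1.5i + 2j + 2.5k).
-2 + 0.5i + 9j - 4k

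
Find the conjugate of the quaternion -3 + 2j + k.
-3 - 2j - k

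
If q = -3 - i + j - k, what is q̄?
-3 + i - j + k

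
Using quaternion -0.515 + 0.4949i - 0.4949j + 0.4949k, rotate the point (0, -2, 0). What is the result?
(-0.04, -0.041, 1.999)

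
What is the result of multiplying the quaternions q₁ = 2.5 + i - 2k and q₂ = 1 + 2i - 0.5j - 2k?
-3.5 + 5i - 3.25j - 7.5k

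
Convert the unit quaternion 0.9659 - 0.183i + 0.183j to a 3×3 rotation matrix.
[[0.933, -0.067, 0.3535], [-0.067, 0.933, 0.3535], [-0.3535, -0.3535, 0.866]]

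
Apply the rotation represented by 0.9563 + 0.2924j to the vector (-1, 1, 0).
(-0.829, 1, 0.559)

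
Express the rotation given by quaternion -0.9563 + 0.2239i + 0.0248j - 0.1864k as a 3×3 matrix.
[[0.9293, -0.3454, -0.1309], [0.3676, 0.8302, 0.419], [-0.036, -0.4375, 0.8985]]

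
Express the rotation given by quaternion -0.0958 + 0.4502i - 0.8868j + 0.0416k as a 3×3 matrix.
[[-0.5763, -0.7905, 0.2074], [-0.8064, 0.5912, 0.0125], [-0.1325, -0.16, -0.9782]]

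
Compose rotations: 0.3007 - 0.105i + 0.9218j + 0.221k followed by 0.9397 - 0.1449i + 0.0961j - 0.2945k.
0.2439 + 0.1505i + 0.9581j - 0.0044k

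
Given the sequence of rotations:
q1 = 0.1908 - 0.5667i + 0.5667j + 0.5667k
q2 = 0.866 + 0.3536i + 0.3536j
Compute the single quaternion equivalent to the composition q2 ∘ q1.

q2 · q1 = 0.1652 - 0.2229i + 0.3578j + 0.8915k
0.1652 - 0.2229i + 0.3578j + 0.8915k


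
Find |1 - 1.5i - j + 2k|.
2.872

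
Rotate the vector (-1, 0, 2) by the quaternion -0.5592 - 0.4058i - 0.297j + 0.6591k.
(-0.36, -1.195, 1.856)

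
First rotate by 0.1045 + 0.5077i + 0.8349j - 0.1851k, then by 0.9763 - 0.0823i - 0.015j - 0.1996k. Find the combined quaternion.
0.1194 + 0.6565i + 0.697j - 0.2627k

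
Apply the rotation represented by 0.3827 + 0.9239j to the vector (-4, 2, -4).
(0, 2, 5.657)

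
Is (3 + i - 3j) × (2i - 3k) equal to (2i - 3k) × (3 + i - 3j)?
No: pq = -2 + 15i + 3j - 3k ≠ -2 - 3i - 3j - 15k = qp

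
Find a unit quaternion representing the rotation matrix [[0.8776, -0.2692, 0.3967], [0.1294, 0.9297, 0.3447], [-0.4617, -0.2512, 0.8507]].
0.9563 - 0.1558i + 0.2244j + 0.1042k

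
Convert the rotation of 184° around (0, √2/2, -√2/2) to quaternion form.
-0.0349 + 0.7067j - 0.7067k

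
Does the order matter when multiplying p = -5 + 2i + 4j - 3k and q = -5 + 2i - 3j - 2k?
Yes: pq = 27 - 37i - 7j + 11k ≠ 27 - 3i - 3j + 39k = qp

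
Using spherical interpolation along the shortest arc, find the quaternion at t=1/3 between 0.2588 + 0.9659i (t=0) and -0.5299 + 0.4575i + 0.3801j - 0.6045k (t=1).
-0.0246 + 0.9517i + 0.1629j - 0.259k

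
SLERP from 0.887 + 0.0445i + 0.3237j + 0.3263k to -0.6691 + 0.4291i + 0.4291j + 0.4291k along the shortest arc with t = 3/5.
0.9357 - 0.2876i - 0.1453j - 0.144k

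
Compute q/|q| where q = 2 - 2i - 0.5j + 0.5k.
0.686 - 0.686i - 0.1715j + 0.1715k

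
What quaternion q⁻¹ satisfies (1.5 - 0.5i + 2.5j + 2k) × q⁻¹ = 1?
0.1176 + 0.0392i - 0.1961j - 0.1569k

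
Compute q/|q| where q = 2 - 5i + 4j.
0.2981 - 0.7454i + 0.5963j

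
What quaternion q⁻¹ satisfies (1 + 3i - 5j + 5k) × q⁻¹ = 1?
0.0167 - 0.05i + 0.0833j - 0.0833k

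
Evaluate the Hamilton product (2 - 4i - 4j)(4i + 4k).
16 - 8i + 16j + 24k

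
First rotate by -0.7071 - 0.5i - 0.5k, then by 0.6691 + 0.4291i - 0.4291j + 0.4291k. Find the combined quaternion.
-0.044 - 0.4234i + 0.3034j - 0.8525k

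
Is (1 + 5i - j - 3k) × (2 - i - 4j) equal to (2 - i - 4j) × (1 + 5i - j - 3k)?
No: pq = 3 - 3i - 3j - 27k ≠ 3 + 21i - 9j + 15k = qp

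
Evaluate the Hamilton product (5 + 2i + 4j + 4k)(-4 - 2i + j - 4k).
-4 - 38i - 11j - 26k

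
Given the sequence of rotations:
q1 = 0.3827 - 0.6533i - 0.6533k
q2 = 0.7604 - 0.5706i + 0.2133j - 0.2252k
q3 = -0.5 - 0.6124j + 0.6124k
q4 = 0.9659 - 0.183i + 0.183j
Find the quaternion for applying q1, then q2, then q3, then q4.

q2 · q1 = -0.2289 - 0.8545i - 0.144j - 0.4436k
q3 · q2 · q1 = 0.2979 + 0.7871i - 0.3111j - 0.4417k
q4 · q3 · q2 · q1 = 0.4887 + 0.6249i - 0.3268j - 0.5137k
0.4887 + 0.6249i - 0.3268j - 0.5137k


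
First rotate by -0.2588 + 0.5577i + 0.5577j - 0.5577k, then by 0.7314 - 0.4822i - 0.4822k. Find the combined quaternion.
-0.1893 + 0.8016i - 0.1299j - 0.552k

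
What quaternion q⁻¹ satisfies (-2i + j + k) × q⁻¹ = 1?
0.3333i - 0.1667j - 0.1667k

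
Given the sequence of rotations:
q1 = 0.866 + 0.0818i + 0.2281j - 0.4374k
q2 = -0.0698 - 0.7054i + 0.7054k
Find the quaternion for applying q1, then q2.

q2 · q1 = 0.3058 - 0.7775i - 0.2668j + 0.4805k
0.3058 - 0.7775i - 0.2668j + 0.4805k


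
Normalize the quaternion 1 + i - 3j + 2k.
0.2582 + 0.2582i - 0.7746j + 0.5164k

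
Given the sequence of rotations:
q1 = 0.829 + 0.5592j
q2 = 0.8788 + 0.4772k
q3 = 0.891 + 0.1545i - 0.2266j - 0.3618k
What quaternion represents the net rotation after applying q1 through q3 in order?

q2 · q1 = 0.7285 - 0.2669i + 0.4914j + 0.3956k
q3 · q2 · q1 = 0.9448 - 0.0371i + 0.3082j + 0.1044k
0.9448 - 0.0371i + 0.3082j + 0.1044k


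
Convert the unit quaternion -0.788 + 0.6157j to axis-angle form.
axis = (0, 1, 0), θ = 284°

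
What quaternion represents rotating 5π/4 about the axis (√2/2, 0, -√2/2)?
-0.3827 + 0.6533i - 0.6533k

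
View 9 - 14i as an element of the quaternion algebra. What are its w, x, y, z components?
9 - 14i + 0j + 0k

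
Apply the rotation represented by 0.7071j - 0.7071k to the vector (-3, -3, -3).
(3, 3, 3)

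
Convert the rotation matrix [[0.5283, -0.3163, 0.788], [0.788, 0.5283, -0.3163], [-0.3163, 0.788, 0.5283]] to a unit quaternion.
0.8039 + 0.3434i + 0.3434j + 0.3434k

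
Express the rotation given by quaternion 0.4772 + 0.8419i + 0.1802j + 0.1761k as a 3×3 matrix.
[[0.873, 0.1354, 0.4685], [0.4715, -0.4796, -0.74], [0.1245, 0.867, -0.4825]]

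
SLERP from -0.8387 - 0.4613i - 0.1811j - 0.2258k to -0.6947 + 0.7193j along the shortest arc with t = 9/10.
-0.7551 - 0.0569i + 0.6525j - 0.0278k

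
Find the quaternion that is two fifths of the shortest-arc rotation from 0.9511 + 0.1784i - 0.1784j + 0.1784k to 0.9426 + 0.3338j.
0.9872 + 0.111i + 0.029j + 0.111k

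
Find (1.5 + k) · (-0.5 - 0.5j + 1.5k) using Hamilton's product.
-2.25 + 0.5i - 0.75j + 1.75k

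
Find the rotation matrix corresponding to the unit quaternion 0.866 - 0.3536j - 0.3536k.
[[0.4999, 0.6124, -0.6124], [-0.6124, 0.7499, 0.2501], [0.6124, 0.2501, 0.7499]]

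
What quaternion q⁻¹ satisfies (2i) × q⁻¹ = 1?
-0.5i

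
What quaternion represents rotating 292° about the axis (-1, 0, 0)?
-0.829 - 0.5592i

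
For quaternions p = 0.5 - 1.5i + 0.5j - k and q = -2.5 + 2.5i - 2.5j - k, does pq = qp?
No: pq = 2.75 + 2i - 6.5j + 4.5k ≠ 2.75 + 8i + 1.5j - 0.5k = qp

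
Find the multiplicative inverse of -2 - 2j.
-0.25 + 0.25j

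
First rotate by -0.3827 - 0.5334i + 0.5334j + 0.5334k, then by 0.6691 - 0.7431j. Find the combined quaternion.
0.1403 - 0.7533i + 0.6413j - 0.0395k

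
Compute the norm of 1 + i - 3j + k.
√12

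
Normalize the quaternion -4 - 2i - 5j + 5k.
-0.4781 - 0.239i - 0.5976j + 0.5976k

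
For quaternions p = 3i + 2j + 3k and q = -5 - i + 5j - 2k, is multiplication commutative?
No: pq = -1 - 34i - 7j + 2k ≠ -1 + 4i - 13j - 32k = qp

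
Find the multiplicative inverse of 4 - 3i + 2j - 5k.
0.0741 + 0.0556i - 0.037j + 0.0926k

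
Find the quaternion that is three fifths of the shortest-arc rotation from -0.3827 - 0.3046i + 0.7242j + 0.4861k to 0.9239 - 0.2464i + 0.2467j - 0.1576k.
-0.9021 + 0.0221i + 0.2032j + 0.38k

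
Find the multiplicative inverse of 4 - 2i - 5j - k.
0.087 + 0.0435i + 0.1087j + 0.0217k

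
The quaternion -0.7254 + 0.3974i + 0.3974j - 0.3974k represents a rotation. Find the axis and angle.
axis = (√3/3, √3/3, -√3/3), θ = 273°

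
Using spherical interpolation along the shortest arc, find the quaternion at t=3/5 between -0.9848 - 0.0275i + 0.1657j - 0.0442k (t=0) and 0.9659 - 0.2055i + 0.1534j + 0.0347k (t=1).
-0.9923 + 0.1142i - 0.0258j - 0.0393k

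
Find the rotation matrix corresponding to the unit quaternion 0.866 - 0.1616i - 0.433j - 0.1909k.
[[0.5521, 0.4706, -0.6883], [-0.1907, 0.8749, 0.4452], [0.8117, -0.1146, 0.5728]]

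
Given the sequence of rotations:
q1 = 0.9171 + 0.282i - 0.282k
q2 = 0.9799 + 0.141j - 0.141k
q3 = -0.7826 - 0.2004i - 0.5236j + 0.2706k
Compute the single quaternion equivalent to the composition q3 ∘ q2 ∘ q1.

q2 · q1 = 0.8589 + 0.2366i + 0.0895j - 0.4454k
q3 · q2 · q1 = -0.4574 - 0.1483i - 0.545j + 0.6869k
-0.4574 - 0.1483i - 0.545j + 0.6869k


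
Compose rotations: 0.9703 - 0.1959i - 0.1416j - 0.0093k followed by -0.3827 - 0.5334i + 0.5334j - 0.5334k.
-0.4053 - 0.5231i + 0.6713j - 0.334k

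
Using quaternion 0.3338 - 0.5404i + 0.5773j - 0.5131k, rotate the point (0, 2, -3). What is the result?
(-3.383, 0.474, -1.155)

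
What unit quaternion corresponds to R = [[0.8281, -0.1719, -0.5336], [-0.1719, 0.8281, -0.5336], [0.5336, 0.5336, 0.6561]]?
0.91 + 0.2932i - 0.2932j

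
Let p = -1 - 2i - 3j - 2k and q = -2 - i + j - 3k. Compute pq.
-3 + 16i + j + 2k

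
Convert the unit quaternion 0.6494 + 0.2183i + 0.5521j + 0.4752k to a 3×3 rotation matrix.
[[-0.0613, -0.3761, 0.9245], [0.8582, 0.4531, 0.2412], [-0.5096, 0.8082, 0.2951]]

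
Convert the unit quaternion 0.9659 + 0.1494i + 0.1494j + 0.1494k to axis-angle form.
axis = (√3/3, √3/3, √3/3), θ = π/6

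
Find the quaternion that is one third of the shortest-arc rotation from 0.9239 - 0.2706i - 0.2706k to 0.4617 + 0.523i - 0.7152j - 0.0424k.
0.9231 + 0.0127i - 0.3076j - 0.2304k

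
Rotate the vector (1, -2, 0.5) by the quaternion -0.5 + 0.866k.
(-2.232, 0.134, 0.5)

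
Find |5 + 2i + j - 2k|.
√34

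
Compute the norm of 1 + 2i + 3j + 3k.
√23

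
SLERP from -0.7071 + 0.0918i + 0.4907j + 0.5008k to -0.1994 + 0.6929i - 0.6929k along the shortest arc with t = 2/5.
-0.431 - 0.3084i + 0.3746j + 0.7608k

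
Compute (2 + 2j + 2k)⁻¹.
0.1667 - 0.1667j - 0.1667k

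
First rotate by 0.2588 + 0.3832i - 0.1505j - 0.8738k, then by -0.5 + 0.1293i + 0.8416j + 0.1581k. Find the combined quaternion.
0.0859 - 0.8697i + 0.4666j + 0.1359k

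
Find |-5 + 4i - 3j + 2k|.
√54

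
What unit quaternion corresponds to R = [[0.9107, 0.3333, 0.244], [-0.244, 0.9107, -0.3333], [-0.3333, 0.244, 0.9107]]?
0.9659 + 0.1494i + 0.1494j - 0.1494k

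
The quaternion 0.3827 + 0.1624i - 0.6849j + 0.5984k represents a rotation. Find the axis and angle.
axis = (0.1758, -0.7413, 0.6477), θ = 3π/4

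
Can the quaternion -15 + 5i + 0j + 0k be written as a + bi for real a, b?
Yes. The quaternion -15 + 5i has j- and k-coefficients y = z = 0, so it lies in the complex subalgebra spanned by 1 and i.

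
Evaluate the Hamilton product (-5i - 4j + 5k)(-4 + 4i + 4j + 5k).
11 - 20i + 61j - 24k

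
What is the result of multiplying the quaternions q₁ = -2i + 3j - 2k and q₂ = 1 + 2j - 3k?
-12 - 7i - 3j - 6k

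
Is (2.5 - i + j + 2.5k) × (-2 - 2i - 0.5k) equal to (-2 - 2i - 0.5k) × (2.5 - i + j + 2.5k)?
No: pq = -5.75 - 3.5i - 7.5j - 4.25k ≠ -5.75 - 2.5i + 3.5j - 8.25k = qp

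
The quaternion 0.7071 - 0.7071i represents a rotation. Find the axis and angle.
axis = (-1, 0, 0), θ = π/2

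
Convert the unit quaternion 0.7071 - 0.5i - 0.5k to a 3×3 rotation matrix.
[[0.5, 0.7071, 0.5], [-0.7071, 0, 0.7071], [0.5, -0.7071, 0.5]]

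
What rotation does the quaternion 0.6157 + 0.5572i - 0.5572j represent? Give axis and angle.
axis = (√2/2, -√2/2, 0), θ = 104°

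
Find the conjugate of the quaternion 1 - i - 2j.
1 + i + 2j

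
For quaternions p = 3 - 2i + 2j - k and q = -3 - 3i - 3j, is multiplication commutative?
No: pq = -9 - 6i - 12j + 15k ≠ -9 - 18j - 9k = qp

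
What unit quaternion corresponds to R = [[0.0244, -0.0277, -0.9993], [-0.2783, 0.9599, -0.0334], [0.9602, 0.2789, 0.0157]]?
0.7071 + 0.1104i - 0.6928j - 0.0886k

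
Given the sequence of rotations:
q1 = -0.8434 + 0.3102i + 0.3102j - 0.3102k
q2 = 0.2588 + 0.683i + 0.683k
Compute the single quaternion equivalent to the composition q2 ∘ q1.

q2 · q1 = -0.2183 - 0.7076i + 0.504j - 0.4445k
-0.2183 - 0.7076i + 0.504j - 0.4445k


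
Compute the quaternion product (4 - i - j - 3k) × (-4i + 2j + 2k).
4 - 12i + 22j + 2k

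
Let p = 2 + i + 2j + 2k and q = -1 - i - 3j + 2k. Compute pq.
1 + 7i - 12j + k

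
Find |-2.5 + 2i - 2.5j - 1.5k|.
4.33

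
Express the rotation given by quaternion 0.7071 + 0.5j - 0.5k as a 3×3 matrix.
[[0, 0.7071, 0.7071], [-0.7071, 0.5, -0.5], [-0.7071, -0.5, 0.5]]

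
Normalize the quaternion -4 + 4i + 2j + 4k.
-0.5547 + 0.5547i + 0.2774j + 0.5547k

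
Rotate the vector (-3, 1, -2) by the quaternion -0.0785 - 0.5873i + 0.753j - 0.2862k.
(-0.472, 3.711, -0.054)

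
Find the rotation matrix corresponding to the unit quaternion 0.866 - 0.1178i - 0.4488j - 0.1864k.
[[0.5277, 0.4286, -0.7334], [-0.2171, 0.9028, 0.3713], [0.8212, -0.0367, 0.5694]]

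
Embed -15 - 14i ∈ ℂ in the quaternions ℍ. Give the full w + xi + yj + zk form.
-15 - 14i + 0j + 0k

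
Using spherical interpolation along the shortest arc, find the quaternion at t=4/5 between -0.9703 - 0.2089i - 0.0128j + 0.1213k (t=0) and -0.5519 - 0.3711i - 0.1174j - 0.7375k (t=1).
-0.7022 - 0.3668i - 0.1034j - 0.6014k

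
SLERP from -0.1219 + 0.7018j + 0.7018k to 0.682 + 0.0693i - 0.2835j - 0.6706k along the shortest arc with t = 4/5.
-0.5898 - 0.0572i + 0.3868j + 0.7066k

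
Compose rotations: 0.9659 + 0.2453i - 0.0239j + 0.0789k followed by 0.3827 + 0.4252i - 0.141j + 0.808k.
0.1982 + 0.5128i + 0.0193j + 0.8351k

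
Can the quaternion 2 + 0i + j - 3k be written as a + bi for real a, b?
No. The quaternion 2 + j - 3k has j-coefficient y = 1 and k-coefficient z = -3, not both zero, so it does not lie in the complex subalgebra spanned by 1 and i.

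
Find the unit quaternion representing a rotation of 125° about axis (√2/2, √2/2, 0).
0.4617 + 0.6272i + 0.6272j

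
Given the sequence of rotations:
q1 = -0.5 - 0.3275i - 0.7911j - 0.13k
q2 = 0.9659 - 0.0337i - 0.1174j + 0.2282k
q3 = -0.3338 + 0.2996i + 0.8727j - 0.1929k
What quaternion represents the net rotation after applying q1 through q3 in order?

q2 · q1 = -0.5572 - 0.1037i - 0.7845j - 0.2515k
q3 · q2 · q1 = 0.8532 - 0.5031i - 0.129j + 0.0469k
0.8532 - 0.5031i - 0.129j + 0.0469k


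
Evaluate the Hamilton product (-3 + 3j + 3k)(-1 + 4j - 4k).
3 - 24i - 15j + 9k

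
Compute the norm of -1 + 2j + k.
√6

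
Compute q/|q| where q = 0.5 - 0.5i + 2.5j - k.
0.1796 - 0.1796i + 0.898j - 0.3592k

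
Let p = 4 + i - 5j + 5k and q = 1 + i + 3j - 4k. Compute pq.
38 + 10i + 16j - 3k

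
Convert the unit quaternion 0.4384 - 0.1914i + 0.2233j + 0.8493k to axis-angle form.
axis = (-0.213, 0.2484, 0.9449), θ = 128°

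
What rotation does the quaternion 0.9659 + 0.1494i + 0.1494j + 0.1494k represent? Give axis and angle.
axis = (√3/3, √3/3, √3/3), θ = π/6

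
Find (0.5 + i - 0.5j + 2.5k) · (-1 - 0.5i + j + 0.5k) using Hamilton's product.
-0.75 - 4i - 0.75j - 1.5k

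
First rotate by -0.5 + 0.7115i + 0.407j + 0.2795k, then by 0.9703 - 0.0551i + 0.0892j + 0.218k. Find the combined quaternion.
-0.5432 + 0.6541i + 0.5208j + 0.0763k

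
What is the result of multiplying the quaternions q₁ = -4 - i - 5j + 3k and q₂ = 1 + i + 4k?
-15 - 25i + 2j - 8k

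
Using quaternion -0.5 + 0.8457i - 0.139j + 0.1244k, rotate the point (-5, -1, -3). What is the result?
(-5.59, -0.174, 1.93)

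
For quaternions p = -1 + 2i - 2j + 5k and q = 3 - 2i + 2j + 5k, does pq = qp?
No: pq = -20 - 12i - 28j + 10k ≠ -20 + 28i + 12j + 10k = qp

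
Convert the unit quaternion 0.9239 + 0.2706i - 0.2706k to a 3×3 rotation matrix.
[[0.8536, 0.5, -0.1464], [-0.5, 0.7071, -0.5], [-0.1464, 0.5, 0.8536]]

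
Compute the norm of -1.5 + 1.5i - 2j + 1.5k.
3.279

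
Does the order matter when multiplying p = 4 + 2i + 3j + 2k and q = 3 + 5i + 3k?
Yes: pq = -4 + 35i + 13j + 3k ≠ -4 + 17i + 5j + 33k = qp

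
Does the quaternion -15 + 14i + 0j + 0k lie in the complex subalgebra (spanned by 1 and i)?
Yes. The quaternion -15 + 14i has j- and k-coefficients y = z = 0, so it lies in the complex subalgebra spanned by 1 and i.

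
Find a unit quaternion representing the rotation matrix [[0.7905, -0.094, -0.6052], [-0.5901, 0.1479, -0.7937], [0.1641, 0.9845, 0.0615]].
0.7071 + 0.6287i - 0.272j - 0.1754k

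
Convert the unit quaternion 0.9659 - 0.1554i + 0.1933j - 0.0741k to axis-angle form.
axis = (-0.6003, 0.7468, -0.2863), θ = π/6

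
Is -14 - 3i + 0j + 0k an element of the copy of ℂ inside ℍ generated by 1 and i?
Yes. The quaternion -14 - 3i has j- and k-coefficients y = z = 0, so it lies in the complex subalgebra spanned by 1 and i.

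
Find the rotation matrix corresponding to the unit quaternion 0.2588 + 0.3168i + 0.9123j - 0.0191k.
[[-0.6653, 0.5879, 0.4601], [0.5681, 0.7985, -0.1988], [-0.4843, 0.1291, -0.8653]]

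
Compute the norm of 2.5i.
2.5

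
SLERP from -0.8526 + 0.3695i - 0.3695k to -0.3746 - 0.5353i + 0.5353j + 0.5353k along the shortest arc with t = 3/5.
-0.1877 + 0.628i - 0.4194j - 0.628k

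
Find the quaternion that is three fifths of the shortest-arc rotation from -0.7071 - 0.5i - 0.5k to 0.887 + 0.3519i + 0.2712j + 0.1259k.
-0.8422 - 0.4254i - 0.1676j - 0.2857k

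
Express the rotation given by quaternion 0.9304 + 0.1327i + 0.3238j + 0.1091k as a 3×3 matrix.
[[0.7665, -0.1171, 0.6315], [0.2889, 0.941, -0.1763], [-0.5736, 0.3176, 0.7551]]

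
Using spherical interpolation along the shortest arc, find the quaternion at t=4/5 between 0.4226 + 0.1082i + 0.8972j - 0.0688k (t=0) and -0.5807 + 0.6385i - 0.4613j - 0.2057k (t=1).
0.5906 - 0.5161i + 0.5998j + 0.1584k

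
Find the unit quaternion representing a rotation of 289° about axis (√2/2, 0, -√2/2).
-0.8141 + 0.4106i - 0.4106k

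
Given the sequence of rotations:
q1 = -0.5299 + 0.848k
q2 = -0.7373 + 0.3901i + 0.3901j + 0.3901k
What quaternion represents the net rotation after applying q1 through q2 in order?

q2 · q1 = 0.0599 + 0.1241i - 0.5375j - 0.8319k
0.0599 + 0.1241i - 0.5375j - 0.8319k


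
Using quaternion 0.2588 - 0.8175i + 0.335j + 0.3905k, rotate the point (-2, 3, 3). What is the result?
(-4.586, 0.821, -0.544)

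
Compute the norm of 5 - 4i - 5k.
√66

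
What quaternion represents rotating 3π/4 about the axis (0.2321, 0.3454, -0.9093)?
0.3827 + 0.2144i + 0.3191j - 0.8401k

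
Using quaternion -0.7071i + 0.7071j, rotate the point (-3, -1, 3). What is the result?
(1, 3, -3)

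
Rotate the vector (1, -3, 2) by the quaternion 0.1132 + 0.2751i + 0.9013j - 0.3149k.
(-2.463, -2.786, -0.413)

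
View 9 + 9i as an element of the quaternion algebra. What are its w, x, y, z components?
9 + 9i + 0j + 0k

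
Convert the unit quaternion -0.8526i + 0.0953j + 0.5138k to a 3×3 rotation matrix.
[[0.4539, -0.1625, -0.8761], [-0.1625, -0.9818, 0.0979], [-0.8761, 0.0979, -0.472]]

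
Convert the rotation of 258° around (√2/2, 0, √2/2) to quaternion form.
-0.6293 + 0.5495i + 0.5495k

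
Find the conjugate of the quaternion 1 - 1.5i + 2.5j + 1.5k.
1 + 1.5i - 2.5j - 1.5k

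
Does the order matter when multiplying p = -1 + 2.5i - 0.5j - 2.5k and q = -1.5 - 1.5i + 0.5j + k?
Yes: pq = 8 - 1.5i + 1.5j + 3.25k ≠ 8 - 3i - j + 2.25k = qp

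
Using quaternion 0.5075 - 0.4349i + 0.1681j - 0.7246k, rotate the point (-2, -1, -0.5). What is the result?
(-0.776, 2.093, -0.517)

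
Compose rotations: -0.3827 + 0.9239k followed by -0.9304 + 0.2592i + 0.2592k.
0.1166 - 0.0992i - 0.2395j - 0.9588k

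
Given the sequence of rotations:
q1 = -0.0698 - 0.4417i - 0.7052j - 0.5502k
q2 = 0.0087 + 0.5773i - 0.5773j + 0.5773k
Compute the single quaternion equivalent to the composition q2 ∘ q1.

q2 · q1 = 0.1649 + 0.6806i + 0.0968j - 0.7072k
0.1649 + 0.6806i + 0.0968j - 0.7072k


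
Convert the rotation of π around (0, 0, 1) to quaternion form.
k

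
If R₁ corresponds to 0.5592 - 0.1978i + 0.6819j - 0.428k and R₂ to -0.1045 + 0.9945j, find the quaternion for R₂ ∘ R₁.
-0.7366 - 0.405i + 0.4849j + 0.2414k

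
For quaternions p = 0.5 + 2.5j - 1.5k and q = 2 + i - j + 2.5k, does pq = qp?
No: pq = 7.25 + 5.25i + 3j - 4.25k ≠ 7.25 - 4.25i + 6j + 0.75k = qp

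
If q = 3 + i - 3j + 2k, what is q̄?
3 - i + 3j - 2k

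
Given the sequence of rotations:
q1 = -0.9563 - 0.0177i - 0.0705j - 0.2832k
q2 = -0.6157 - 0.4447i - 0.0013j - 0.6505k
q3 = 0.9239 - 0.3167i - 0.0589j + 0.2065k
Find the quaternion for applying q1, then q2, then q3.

q2 · q1 = 0.3966 + 0.3907i - 0.0698j + 0.8278k
q3 · q2 · q1 = 0.3151 + 0.201i + 0.255j + 0.8918k
0.3151 + 0.201i + 0.255j + 0.8918k


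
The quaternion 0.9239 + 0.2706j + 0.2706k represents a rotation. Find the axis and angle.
axis = (0, √2/2, √2/2), θ = π/4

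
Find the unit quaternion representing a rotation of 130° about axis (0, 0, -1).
0.4226 - 0.9063k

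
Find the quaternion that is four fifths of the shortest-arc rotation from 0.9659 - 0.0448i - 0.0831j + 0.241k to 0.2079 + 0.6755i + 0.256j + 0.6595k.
0.4373 + 0.5881i + 0.2056j + 0.6486k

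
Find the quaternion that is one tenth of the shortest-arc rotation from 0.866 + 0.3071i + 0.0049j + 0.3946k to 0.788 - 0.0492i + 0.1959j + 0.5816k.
0.8662 + 0.2731i + 0.0247j + 0.4177k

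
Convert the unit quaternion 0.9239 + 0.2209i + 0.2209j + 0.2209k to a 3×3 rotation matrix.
[[0.8048, -0.3106, 0.5058], [0.5058, 0.8048, -0.3106], [-0.3106, 0.5058, 0.8048]]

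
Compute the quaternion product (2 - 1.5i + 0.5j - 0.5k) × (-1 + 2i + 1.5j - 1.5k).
-0.5 + 5.5i - 0.75j - 5.75k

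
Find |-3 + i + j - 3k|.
√20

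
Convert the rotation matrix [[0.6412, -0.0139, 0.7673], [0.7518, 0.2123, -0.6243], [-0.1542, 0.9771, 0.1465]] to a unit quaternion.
0.7071 + 0.5662i + 0.3258j + 0.2707k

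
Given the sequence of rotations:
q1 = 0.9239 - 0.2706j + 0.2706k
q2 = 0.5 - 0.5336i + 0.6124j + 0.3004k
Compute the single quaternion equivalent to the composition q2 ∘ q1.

q2 · q1 = 0.5464 - 0.246i + 0.5749j + 0.5572k
0.5464 - 0.246i + 0.5749j + 0.5572k


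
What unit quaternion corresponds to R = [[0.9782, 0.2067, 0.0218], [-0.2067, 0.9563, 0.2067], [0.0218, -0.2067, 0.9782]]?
0.989 - 0.1045i - 0.1045k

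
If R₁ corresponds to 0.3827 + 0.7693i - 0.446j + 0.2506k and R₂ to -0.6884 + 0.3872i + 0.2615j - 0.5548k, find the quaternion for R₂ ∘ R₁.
-0.3057 - 0.5633i - 0.1167j - 0.7587k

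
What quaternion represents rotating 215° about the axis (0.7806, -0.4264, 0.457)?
-0.3007 + 0.7445i - 0.4067j + 0.4358k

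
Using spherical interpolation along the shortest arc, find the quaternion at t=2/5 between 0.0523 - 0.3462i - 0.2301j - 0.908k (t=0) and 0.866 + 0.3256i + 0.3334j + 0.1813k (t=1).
-0.4011 - 0.4142i - 0.3345j - 0.7455k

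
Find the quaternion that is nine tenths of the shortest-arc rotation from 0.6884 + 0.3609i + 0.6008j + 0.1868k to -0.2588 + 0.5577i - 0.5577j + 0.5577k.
0.3445 - 0.4864i + 0.6198j - 0.5105k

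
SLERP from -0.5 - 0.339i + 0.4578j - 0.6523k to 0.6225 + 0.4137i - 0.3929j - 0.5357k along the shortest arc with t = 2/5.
-0.6822 - 0.4582i + 0.5338j - 0.1993k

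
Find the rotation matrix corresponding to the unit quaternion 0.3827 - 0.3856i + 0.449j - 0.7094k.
[[-0.4097, 0.1967, 0.8908], [-0.8892, -0.3039, -0.3419], [0.2034, -0.9322, 0.2994]]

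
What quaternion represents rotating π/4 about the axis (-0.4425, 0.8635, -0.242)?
0.9239 - 0.1693i + 0.3304j - 0.0926k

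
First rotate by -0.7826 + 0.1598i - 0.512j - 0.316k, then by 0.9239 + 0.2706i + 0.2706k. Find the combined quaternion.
-0.6808 + 0.0744i - 0.3443j - 0.6423k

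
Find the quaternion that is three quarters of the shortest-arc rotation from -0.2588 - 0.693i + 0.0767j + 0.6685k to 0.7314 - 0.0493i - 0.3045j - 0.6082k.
-0.6622 - 0.1606i + 0.2667j + 0.6816k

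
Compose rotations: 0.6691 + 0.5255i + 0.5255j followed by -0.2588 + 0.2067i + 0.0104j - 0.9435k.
-0.2872 + 0.4981i - 0.6249j - 0.5281k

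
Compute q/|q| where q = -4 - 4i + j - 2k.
-0.6576 - 0.6576i + 0.1644j - 0.3288k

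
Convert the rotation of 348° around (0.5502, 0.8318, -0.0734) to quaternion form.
-0.9945 + 0.0575i + 0.0869j - 0.0077k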